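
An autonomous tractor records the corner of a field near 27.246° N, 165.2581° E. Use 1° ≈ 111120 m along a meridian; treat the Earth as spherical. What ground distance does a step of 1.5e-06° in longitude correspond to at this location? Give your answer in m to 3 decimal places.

0.148 m

One degree of longitude here spans 111120 × cos 27.246° = 111120 × 0.8890 ≈ 98791.1 m; 1.5e-06° of that is 0.148187 m.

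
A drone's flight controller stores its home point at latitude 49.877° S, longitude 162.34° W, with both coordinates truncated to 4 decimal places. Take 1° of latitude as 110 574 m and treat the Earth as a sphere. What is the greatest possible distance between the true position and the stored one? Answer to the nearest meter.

Truncating at 4 decimal places can drop up to a full unit in the last place, so each coordinate may be off by as much as 0.0001°.
N–S: 0.0001° × 110574 m/° = 11.0574 m.
Longitude error → 0.0001 × 110574 × cos 49.877° = 0.0001 × 110574 × 0.6444 ≈ 7.12573 m.
Worst case both components are at the extreme and orthogonal: √(11.0574² + 7.12573²) ≈ 13.1545 m.

13 meters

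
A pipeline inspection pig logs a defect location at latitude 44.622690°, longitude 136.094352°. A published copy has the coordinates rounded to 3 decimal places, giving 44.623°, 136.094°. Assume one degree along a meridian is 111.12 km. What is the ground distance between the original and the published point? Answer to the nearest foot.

145 feet

Δlat = 44.622690 − 44.623 = -0.000310°; Δlon = 136.094352 − 136.094 = +0.000352°.
North–south shift: -0.000310 × 111120 = -34.4472 m.
East–west at this latitude: 0.000352° × 111120 × cos 44.623° ≈ 0.000352 × 79089 = 27.8393 m.
Combined displacement = (34.4472² + 27.8393²)^½ ≈ 44.2904 m.
In feet: 44.2904 m ÷ 0.3048 ≈ 145.31 ft.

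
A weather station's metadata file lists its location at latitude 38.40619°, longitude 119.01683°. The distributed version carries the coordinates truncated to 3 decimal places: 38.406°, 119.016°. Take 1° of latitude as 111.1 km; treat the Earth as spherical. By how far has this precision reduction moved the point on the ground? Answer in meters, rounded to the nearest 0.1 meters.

Δlat = 38.40619 − 38.406 = +0.00019°; Δlon = 119.01683 − 119.016 = +0.00083°.
North–south shift: 0.00019 × 111100 = 21.109 m.
East–west at this latitude: 0.00083° × 111100 × cos 38.406° ≈ 0.00083 × 87061.1 = 72.2607 m.
Distance: √(21.109² + 72.2607²) ≈ 75.2808 m.

75.3 meters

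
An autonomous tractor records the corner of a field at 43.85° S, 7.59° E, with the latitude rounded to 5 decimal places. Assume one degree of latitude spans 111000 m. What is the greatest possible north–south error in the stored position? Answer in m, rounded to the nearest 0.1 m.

0.6 m

Rounding to 5 decimal places leaves the latitude within ±5e-06° of the true value.
Along the meridian that is 5e-06° × 111000 m/° = 0.555 m.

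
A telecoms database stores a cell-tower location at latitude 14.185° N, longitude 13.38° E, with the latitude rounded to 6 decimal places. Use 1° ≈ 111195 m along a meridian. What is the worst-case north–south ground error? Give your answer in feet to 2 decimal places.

Rounding to 6 decimal places leaves the latitude within ±5e-07° of the true value.
North–south distance: 5e-07° × 111195 m/° = 0.0555975 m.
Converting: 0.0555975 m × 3.2808 ft/m ≈ 0.18241 ft.

0.18 feet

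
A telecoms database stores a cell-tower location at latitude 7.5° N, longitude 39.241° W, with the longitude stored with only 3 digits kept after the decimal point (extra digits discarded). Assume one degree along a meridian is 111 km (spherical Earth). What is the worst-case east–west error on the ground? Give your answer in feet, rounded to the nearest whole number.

Truncating at 3 decimal places can drop up to a full unit in the last place, so the longitude may be off by as much as 0.001°.
Parallels shrink by cos φ, so at 7.5° a degree of longitude is 111000 × 0.9914 ≈ 110050 m.
So at most 0.001° × 110050 ≈ 110.05 m east–west.
Converting: 110.05 m × 3.2808 ft/m ≈ 361.06 ft.

361 feet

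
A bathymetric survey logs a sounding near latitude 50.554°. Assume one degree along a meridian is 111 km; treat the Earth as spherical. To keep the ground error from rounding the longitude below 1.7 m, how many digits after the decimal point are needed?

5

At 50.554° one degree of longitude covers 111000 × cos 50.554° ≈ 111000 × 0.6354 ≈ 70523.9 m.
N decimal places → at most half a unit in the last place, 0.5 × 10⁻ᴺ° = 70523.9/2 × 10⁻ᴺ m.
Need 0.5 × 70523.9 × 10⁻ᴺ ≤ 1.7 → 10⁻ᴺ ≤ 4.821e-05, so N ≥ 4.32.
N = 4 would give 3.53 m (too coarse); N = 5 gives 0.353 m ≤ 1.7 m.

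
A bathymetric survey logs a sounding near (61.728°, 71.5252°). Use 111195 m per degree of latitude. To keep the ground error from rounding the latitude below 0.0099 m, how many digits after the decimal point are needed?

7 decimal places

One degree of latitude covers 111195 m.
With N decimal places the half-ulp bound is 0.5·10⁻ᴺ°, or 0.5·10⁻ᴺ × 111195 m on the ground.
Need 0.5 × 111195 × 10⁻ᴺ ≤ 0.0099 → 10⁻ᴺ ≤ 1.781e-07, so N ≥ 6.75.
N = 6 would give 0.0556 m (too coarse); N = 7 gives 0.00556 m ≤ 0.0099 m.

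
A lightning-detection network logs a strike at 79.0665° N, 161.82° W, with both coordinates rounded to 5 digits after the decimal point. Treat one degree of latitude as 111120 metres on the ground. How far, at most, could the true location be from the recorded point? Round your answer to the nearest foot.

2 feet

Rounding to 5 decimal places leaves each coordinate within ±5e-06° of the true value.
N–S: 5e-06° × 111120 m/° = 0.5556 m.
E–W at 79.0665°: 5e-06° × 111120 × cos 79.0665° = 5e-06 × 111120 × 0.1897 ≈ 0.10538 m.
The two errors are perpendicular, so the maximum displacement is √(0.5556² + 0.10538²) ≈ 0.565505 m.
In feet: 0.565505 m ÷ 0.3048 ≈ 1.8553 ft.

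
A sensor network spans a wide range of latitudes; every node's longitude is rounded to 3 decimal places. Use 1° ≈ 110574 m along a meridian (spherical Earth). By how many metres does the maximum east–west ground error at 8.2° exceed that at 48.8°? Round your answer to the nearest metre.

18 metres

Rounding to 3 decimal places leaves the longitude within ±0.0005° of the true value.
At 8.2°: 0.0005° × 110574 × cos 8.2° = 0.0005 × 110574 × 0.9898 ≈ 54.722 m.
Error at 48.8° = 0.0005° × 110574 × cos 48.8° ≈ 55.287 × 0.6587 = 36.417 m.
Difference: 54.722 − 36.417 = 18.305 m.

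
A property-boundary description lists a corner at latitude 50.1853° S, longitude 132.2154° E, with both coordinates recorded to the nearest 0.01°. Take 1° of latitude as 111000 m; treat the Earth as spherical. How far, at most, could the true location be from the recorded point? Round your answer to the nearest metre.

Rounding to 2 decimal places leaves each coordinate within ±0.005° of the true value.
N–S: 0.005° × 111000 m/° = 555 m.
E–W at 50.1853°: 0.005° × 111000 × cos 50.1853° = 0.005 × 111000 × 0.6403 ≈ 355.37 m.
Worst case both components are at the extreme and orthogonal: √(555² + 355.37²) ≈ 659.024 m.

659 metres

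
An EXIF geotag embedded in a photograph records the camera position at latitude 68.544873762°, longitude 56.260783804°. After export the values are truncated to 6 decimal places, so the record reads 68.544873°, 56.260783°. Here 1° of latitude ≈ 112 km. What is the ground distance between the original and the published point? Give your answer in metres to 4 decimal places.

0.0915 metres

Δlat = 68.544873762 − 68.544873 = +0.000000762°; Δlon = 56.260783804 − 56.260783 = +0.000000804°.
North–south shift: 0.000000762 × 112000 = 0.085344 m.
East–west at this latitude: 0.000000804° × 112000 × cos 68.5449° ≈ 0.000000804 × 40966.5 = 0.0329371 m.
Distance: √(0.085344² + 0.0329371²) ≈ 0.0914792 m.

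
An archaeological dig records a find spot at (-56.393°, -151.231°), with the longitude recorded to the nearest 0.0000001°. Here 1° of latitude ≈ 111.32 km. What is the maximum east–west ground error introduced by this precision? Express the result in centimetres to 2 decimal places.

Rounding to 7 decimal places leaves the longitude within ±5e-08° of the true value.
One degree of longitude at 56.393° is 111320 × cos 56.393° ≈ 111320 × 0.5535 = 61614.9 m.
Maximum E–W displacement: 5e-08 × 61614.9 = 0.00308074 m.
That is 0.00308074 m = 0.30807 cm.

0.31 centimetres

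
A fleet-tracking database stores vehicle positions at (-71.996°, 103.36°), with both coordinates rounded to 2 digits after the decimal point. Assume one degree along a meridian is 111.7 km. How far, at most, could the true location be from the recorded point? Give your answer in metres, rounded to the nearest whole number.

Rounding to 2 decimal places leaves each coordinate within ±0.005° of the true value.
Latitude error → 0.005 × 111700 = 558.5 m along the meridian.
E–W at 71.996°: 0.005° × 111700 × cos 71.996° = 0.005 × 111700 × 0.3091 ≈ 172.623 m.
Combining orthogonally: (558.5² + 172.623²)^½ ≈ 584.569 m.

585 metres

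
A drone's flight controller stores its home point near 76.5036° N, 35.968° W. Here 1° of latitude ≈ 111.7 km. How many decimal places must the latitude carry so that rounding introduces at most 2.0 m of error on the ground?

One degree of latitude covers 111700 m.
Rounding to N decimal places gives at most 0.5 × 10⁻ᴺ degrees of error, i.e. 0.5 × 10⁻ᴺ × 111700 m.
Setting 55850 × 10⁻ᴺ ≤ 2.0 gives 10ᴺ ≥ 2.792e+04, i.e. N ≥ 4.45.
N = 4 would give 5.58 m (too coarse); N = 5 gives 0.558 m ≤ 2.0 m.

5 decimal places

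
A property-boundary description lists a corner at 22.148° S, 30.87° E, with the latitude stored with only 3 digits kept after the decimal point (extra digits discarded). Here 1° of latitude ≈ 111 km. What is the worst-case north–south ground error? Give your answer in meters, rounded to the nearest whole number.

Truncating at 3 decimal places can drop up to a full unit in the last place, so the latitude may be off by as much as 0.001°.
Along the meridian that is 0.001° × 111000 m/° = 111 m.

111 meters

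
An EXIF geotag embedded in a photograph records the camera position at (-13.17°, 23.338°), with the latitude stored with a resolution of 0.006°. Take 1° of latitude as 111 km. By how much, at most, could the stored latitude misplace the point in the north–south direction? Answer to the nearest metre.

333 metres

With a 0.006° grid the true value lies within half a step, ±0.006°/2 = ±0.003°, of the stored one.
North–south distance: 0.003° × 111000 m/° = 333 m.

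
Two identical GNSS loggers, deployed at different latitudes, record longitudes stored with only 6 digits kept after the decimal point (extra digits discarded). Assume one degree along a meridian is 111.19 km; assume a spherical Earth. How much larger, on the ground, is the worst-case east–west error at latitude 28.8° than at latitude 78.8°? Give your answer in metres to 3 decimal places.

Truncating at 6 decimal places can drop up to a full unit in the last place, so the longitude may be off by as much as 1e-06°.
Error at 28.8° = 1e-06° × 111190 × cos 28.8° ≈ 0.11119 × 0.8763 = 0.097437 m.
Error at 78.8° = 1e-06° × 111190 × cos 78.8° ≈ 0.11119 × 0.1942 = 0.021597 m.
Difference: 0.097437 − 0.021597 = 0.07584 m.

0.076 metres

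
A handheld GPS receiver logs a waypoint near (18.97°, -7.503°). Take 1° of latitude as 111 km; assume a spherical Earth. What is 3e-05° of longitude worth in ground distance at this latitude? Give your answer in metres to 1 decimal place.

3.1 metres

At 18.97° a degree of longitude is 111000 × cos 18.97° ≈ 104971 m, so 3e-05° corresponds to 3.14914 m.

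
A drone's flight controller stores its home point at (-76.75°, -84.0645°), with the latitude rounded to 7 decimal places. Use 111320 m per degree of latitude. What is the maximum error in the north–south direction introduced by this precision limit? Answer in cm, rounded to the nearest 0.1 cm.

0.6 cm

Rounding to 7 decimal places leaves the latitude within ±5e-08° of the true value.
So the N–S error is at most 5e-08 × 111320 = 0.005566 m.
That is 0.005566 m = 0.5566 cm.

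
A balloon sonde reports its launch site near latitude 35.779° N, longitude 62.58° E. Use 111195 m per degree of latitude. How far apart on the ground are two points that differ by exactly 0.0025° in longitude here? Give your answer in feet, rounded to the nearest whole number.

740 feet

One degree of longitude here spans 111195 × cos 35.779° = 111195 × 0.8113 ≈ 90210.1 m; 0.0025° of that is 225.525 m.
In feet: 225.525 m ÷ 0.3048 ≈ 739.91 ft.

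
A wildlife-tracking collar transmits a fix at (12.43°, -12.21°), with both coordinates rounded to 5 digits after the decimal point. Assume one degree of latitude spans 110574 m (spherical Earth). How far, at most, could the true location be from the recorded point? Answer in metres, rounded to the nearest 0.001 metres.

0.773 metres

Rounding to 5 decimal places leaves each coordinate within ±5e-06° of the true value.
Latitude error → 5e-06 × 110574 = 0.55287 m along the meridian.
East–west component at 12.43°: 5e-06° × 110574 × cos 12.43° ≈ 5e-06 × 107982 ≈ 0.539911 m.
The two errors are perpendicular, so the maximum displacement is √(0.55287² + 0.539911²) ≈ 0.772767 m.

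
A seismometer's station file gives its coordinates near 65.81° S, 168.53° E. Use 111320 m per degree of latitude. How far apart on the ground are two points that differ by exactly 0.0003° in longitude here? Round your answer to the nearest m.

14 m

One degree of longitude here spans 111320 × cos 65.81° = 111320 × 0.4098 ≈ 45614.9 m; 0.0003° of that is 13.6845 m.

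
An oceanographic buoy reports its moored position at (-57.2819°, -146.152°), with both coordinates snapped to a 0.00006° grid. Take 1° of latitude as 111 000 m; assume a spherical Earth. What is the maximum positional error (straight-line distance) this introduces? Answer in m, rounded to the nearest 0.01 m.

3.79 m

With a 0.00006° grid the true value lies within half a step, ±0.00006°/2 = ±3e-05°, of the stored one.
Latitude error → 3e-05 × 111000 = 3.33 m along the meridian.
East–west component at 57.2819°: 3e-05° × 111000 × cos 57.2819° ≈ 3e-05 × 59996.2 ≈ 1.79989 m.
Combining orthogonally: (3.33² + 1.79989²)^½ ≈ 3.7853 m.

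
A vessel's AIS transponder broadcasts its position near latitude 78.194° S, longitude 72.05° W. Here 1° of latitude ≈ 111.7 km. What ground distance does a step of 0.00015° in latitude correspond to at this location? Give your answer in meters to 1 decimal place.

16.8 meters

Along a meridian 0.00015° is 0.00015 × 111700 = 16.755 m.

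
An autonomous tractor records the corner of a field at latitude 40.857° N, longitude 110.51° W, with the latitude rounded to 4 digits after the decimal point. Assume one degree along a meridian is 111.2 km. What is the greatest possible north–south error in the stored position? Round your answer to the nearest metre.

6 metres

Rounding to 4 decimal places leaves the latitude within ±5e-05° of the true value.
North–south distance: 5e-05° × 111200 m/° = 5.56 m.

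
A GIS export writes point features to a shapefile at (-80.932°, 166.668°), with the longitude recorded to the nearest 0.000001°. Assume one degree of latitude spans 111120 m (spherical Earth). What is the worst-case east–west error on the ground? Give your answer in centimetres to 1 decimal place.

0.9 centimetres

Rounding to 6 decimal places leaves the longitude within ±5e-07° of the true value.
At latitude 80.932° a degree of longitude spans 111120 m × cos 80.932° = 111120 × 0.1576 ≈ 17513.2 m.
Maximum E–W displacement: 5e-07 × 17513.2 = 0.00875662 m.
That is 0.00875662 m = 0.87566 cm.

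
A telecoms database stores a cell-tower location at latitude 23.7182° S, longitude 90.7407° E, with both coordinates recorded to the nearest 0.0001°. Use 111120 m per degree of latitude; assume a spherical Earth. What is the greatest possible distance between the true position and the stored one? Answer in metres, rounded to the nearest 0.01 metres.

7.53 metres

Rounding to 4 decimal places leaves each coordinate within ±5e-05° of the true value.
Latitude error → 5e-05 × 111120 = 5.556 m along the meridian.
East–west component at 23.7182°: 5e-05° × 111120 × cos 23.7182° ≈ 5e-05 × 101734 ≈ 5.08671 m.
Combining orthogonally: (5.556² + 5.08671²)^½ ≈ 7.53285 m.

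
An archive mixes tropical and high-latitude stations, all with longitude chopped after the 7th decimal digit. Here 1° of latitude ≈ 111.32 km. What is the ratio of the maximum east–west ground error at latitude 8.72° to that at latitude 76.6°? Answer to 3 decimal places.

4.265

Truncating at 7 decimal places can drop up to a full unit in the last place, so the longitude may be off by as much as 1e-07°.
At 8.72°: 1e-07° × 111320 × cos 8.72° = 1e-07 × 111320 × 0.9884 ≈ 0.011003 m.
Error at 76.6° = 1e-07° × 111320 × cos 76.6° ≈ 0.011132 × 0.2317 = 0.0025798 m.
The ratio reduces to cos 8.72° / cos 76.6° = 0.9884/0.2317 ≈ 4.2652.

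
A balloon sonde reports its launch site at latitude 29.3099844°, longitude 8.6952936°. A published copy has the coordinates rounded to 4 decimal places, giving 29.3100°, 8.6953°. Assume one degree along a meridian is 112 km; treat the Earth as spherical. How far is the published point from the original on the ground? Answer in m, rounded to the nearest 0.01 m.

1.86 m

Δlat = 29.3099844 − 29.3100 = -0.0000156°; Δlon = 8.6952936 − 8.6953 = -0.0000064°.
N–S: -0.0000156° × 112000 m/° = -1.7472 m.
East–west at this latitude: -0.0000064° × 112000 × cos 29.31° ≈ -0.0000064 × 97662.2 = -0.625038 m.
Hypotenuse of the two orthogonal shifts: √(1.7472² + 0.625038²) = 1.85563 m.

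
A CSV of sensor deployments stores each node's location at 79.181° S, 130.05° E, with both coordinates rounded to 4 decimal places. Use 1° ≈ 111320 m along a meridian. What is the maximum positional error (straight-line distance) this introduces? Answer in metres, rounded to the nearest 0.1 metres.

Rounding to 4 decimal places leaves each coordinate within ±5e-05° of the true value.
North–south component: 5e-05° × 111320 = 5.566 m.
E–W at 79.181°: 5e-05° × 111320 × cos 79.181° = 5e-05 × 111320 × 0.1877 ≈ 1.04478 m.
Combining orthogonally: (5.566² + 1.04478²)^½ ≈ 5.66321 m.

5.7 metres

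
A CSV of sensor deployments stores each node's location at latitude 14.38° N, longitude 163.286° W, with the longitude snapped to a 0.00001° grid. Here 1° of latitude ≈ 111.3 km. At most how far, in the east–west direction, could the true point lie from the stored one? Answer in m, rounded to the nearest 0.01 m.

With a 0.00001° grid the true value lies within half a step, ±0.00001°/2 = ±5e-06°, of the stored one.
One degree of longitude at 14.38° is 111300 × cos 14.38° ≈ 111300 × 0.9687 = 107813 m.
Maximum E–W displacement: 5e-06 × 107813 = 0.539065 m.

0.54 m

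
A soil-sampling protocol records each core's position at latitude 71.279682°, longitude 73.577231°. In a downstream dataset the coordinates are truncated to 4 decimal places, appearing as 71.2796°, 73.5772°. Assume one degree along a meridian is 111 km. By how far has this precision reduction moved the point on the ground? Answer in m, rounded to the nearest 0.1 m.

Δlat = 71.279682 − 71.2796 = +0.000082°; Δlon = 73.577231 − 73.5772 = +0.000031°.
North–south shift: 0.000082 × 111000 = 9.102 m.
E–W at 71.2796°: 0.000031° × 111000 × cos 71.2796° = 0.000031 × 111000 × 0.3210 ≈ 1.10439 m.
Distance: √(9.102² + 1.10439²) ≈ 9.16876 m.

9.2 m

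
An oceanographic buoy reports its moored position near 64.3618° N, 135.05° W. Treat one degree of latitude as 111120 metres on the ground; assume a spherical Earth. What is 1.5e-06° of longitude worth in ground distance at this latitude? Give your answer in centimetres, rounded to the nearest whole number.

7 centimetres

At 64.3618° a degree of longitude is 111120 × cos 64.3618° ≈ 48080.2 m, so 1.5e-06° corresponds to 0.0721203 m.
That is 0.0721203 m = 7.212 cm.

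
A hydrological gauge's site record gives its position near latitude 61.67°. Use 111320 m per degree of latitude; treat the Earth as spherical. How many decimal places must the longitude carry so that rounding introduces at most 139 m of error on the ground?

3 decimal places

At 61.67° one degree of longitude covers 111320 × cos 61.67° ≈ 111320 × 0.4745 ≈ 52826.8 m.
Rounding to N decimal places gives at most 0.5 × 10⁻ᴺ degrees of error, i.e. 0.5 × 10⁻ᴺ × 52826.8 m.
Need 0.5 × 52826.8 × 10⁻ᴺ ≤ 139 → 10⁻ᴺ ≤ 5.262e-03, so N ≥ 2.28.
At 2 places the error can reach 264 m, but 3 places keeps it to 26.4 m.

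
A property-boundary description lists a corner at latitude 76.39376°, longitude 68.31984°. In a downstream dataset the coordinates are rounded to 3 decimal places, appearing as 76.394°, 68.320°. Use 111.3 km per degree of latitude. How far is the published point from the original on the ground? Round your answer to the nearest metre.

Δlat = 76.39376 − 76.394 = -0.00024°; Δlon = 68.31984 − 68.320 = -0.00016°.
North–south shift: -0.00024 × 111300 = -26.712 m.
E–W at 76.394°: -0.00016° × 111300 × cos 76.394° = -0.00016 × 111300 × 0.2352 ≈ -4.18922 m.
Distance: √(26.712² + 4.18922²) ≈ 27.0385 m.

27 metres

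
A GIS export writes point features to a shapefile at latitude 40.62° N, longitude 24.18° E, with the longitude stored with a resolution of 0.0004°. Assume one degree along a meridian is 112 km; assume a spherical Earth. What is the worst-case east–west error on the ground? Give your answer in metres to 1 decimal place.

With a 0.0004° grid the true value lies within half a step, ±0.0004°/2 = ±0.0002°, of the stored one.
At latitude 40.62° a degree of longitude spans 112000 m × cos 40.62° = 112000 × 0.7590 ≈ 85012.9 m.
So at most 0.0002° × 85012.9 ≈ 17.0026 m east–west.

17.0 metres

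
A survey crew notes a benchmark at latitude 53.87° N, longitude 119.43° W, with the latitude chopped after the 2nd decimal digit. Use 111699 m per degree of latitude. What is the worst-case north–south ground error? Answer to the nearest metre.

Truncating at 2 decimal places can drop up to a full unit in the last place, so the latitude may be off by as much as 0.01°.
Along the meridian that is 0.01° × 111699 m/° = 1116.99 m.

1117 metres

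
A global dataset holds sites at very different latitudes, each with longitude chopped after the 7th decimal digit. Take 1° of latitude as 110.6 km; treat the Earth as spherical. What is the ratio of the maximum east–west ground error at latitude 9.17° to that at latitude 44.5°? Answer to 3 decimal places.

1.384

Truncating at 7 decimal places can drop up to a full unit in the last place, so the longitude may be off by as much as 1e-07°.
At 9.17°: 1e-07° × 110600 × cos 9.17° = 1e-07 × 110600 × 0.9872 ≈ 0.010919 m.
Error at 44.5° = 1e-07° × 110600 × cos 44.5° ≈ 0.01106 × 0.7133 = 0.0078885 m.
Ratio: 0.010919 / 0.0078885 = cos 9.17° / cos 44.5° ≈ 1.3841.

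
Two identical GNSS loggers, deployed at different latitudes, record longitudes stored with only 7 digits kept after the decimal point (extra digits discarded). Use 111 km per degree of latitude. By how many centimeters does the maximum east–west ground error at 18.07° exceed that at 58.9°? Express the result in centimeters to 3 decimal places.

Truncating at 7 decimal places can drop up to a full unit in the last place, so the longitude may be off by as much as 1e-07°.
Error at 18.07° = 1e-07° × 111000 × cos 18.07° ≈ 0.0111 × 0.9507 = 0.010553 m.
At 58.9°: 1e-07° × 111000 × cos 58.9° = 1e-07 × 111000 × 0.5165 ≈ 0.0057335 m.
Difference: 0.010553 − 0.0057335 = 0.004819 m.
That is 0.00481901 m = 0.4819 cm.

0.482 centimeters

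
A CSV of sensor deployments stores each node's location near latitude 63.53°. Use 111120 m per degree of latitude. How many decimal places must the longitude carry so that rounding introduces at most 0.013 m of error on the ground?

7 decimal places

At 63.53° one degree of longitude covers 111120 × cos 63.53° ≈ 111120 × 0.4457 ≈ 49529.4 m.
With N decimal places the half-ulp bound is 0.5·10⁻ᴺ°, or 0.5·10⁻ᴺ × 49529.4 m on the ground.
Setting 24764.7 × 10⁻ᴺ ≤ 0.013 gives 10ᴺ ≥ 1.905e+06, i.e. N ≥ 6.28.
So 7 decimal places suffice (0.00248 m); 6 would allow up to 0.0248 m.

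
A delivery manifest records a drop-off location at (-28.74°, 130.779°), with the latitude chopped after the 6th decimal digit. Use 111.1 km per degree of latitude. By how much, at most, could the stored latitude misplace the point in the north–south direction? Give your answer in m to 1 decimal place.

0.1 m

Truncating at 6 decimal places can drop up to a full unit in the last place, so the latitude may be off by as much as 1e-06°.
Along the meridian that is 1e-06° × 111100 m/° = 0.1111 m.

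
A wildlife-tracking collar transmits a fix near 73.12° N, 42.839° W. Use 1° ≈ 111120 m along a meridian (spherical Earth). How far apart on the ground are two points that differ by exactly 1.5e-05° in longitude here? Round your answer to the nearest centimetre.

48 centimetres

One degree of longitude here spans 111120 × cos 73.12° = 111120 × 0.2904 ≈ 32265.7 m; 1.5e-05° of that is 0.483986 m.
That is 0.483986 m = 48.399 cm.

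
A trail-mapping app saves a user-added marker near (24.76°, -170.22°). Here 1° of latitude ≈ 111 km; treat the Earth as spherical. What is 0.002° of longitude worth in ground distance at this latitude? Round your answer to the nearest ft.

0.002° of longitude at 24.76° is 0.002 × 111000 × cos 24.76° ≈ 0.002 × 100796 = 201.592 m.
Converting: 201.592 m × 3.2808 ft/m ≈ 661.39 ft.

661 ft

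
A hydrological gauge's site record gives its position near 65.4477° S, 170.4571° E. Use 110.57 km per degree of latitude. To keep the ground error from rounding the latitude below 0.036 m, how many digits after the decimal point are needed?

7 decimal places

One degree of latitude covers 110570 m.
With N decimal places the half-ulp bound is 0.5·10⁻ᴺ°, or 0.5·10⁻ᴺ × 110570 m on the ground.
Need 0.5 × 110570 × 10⁻ᴺ ≤ 0.036 → 10⁻ᴺ ≤ 6.512e-07, so N ≥ 6.19.
At 6 places the error can reach 0.0553 m, but 7 places keeps it to 0.00553 m.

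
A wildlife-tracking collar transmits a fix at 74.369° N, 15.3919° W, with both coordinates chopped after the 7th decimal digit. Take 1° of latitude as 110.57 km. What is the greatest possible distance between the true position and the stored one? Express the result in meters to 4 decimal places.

0.0115 meters

Truncating at 7 decimal places can drop up to a full unit in the last place, so each coordinate may be off by as much as 1e-07°.
North–south component: 1e-07° × 110570 = 0.011057 m.
Longitude error → 1e-07 × 110570 × cos 74.369° = 1e-07 × 110570 × 0.2694 ≈ 0.00297921 m.
The two errors are perpendicular, so the maximum displacement is √(0.011057² + 0.00297921²) ≈ 0.0114513 m.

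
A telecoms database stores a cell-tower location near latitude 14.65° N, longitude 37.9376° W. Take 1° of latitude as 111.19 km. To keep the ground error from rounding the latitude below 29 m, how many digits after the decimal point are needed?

One degree of latitude covers 111190 m.
N decimal places → at most half a unit in the last place, 0.5 × 10⁻ᴺ° = 111190/2 × 10⁻ᴺ m.
Setting 55595 × 10⁻ᴺ ≤ 29 gives 10ᴺ ≥ 1917, i.e. N ≥ 3.28.
So 4 decimal places suffice (5.56 m); 3 would allow up to 55.6 m.

4 decimal places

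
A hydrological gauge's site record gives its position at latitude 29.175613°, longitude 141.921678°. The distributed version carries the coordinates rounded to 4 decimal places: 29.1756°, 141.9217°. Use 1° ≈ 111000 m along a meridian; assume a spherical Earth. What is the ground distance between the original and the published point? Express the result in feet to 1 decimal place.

8.4 feet

The latitude changed by +0.000013° and the longitude by -0.000022°.
North–south shift: 0.000013 × 111000 = 1.443 m.
East–west at this latitude: -0.000022° × 111000 × cos 29.1756° ≈ -0.000022 × 96917.4 = -2.13218 m.
Combined displacement = (1.443² + 2.13218²)^½ ≈ 2.57458 m.
Converting: 2.57458 m × 3.2808 ft/m ≈ 8.4468 ft.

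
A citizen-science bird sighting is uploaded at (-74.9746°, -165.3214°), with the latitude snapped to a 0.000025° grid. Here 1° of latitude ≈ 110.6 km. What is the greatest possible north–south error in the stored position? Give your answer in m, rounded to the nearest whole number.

With a 0.000025° grid the true value lies within half a step, ±0.000025°/2 = ±1.25e-05°, of the stored one.
So the N–S error is at most 1.25e-05 × 110600 = 1.3825 m.

1 m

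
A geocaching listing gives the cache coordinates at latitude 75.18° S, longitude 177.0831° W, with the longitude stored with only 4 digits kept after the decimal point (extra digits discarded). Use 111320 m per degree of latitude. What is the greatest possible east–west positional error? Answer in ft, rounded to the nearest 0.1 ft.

9.3 ft

Truncating at 4 decimal places can drop up to a full unit in the last place, so the longitude may be off by as much as 0.0001°.
One degree of longitude at 75.18° is 111320 × cos 75.18° ≈ 111320 × 0.2558 = 28473.8 m.
East–west error: 0.0001° × 28473.8 m/° ≈ 2.84738 m.
Converting: 2.84738 m × 3.2808 ft/m ≈ 9.3418 ft.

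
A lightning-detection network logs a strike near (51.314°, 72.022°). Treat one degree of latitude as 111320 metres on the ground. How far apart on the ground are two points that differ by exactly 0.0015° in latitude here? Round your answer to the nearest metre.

167 metres

Along a meridian 0.0015° is 0.0015 × 111320 = 166.98 m.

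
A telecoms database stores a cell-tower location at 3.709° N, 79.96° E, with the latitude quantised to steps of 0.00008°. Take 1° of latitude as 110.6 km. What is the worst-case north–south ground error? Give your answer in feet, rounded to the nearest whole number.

15 feet

With a 0.00008° grid the true value lies within half a step, ±0.00008°/2 = ±4e-05°, of the stored one.
Along the meridian that is 4e-05° × 110600 m/° = 4.424 m.
In feet: 4.424 m ÷ 0.3048 ≈ 14.514 ft.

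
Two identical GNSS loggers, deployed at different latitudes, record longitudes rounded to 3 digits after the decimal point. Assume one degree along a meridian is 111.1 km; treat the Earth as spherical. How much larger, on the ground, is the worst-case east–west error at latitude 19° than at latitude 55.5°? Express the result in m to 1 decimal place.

Rounding to 3 decimal places leaves the longitude within ±0.0005° of the true value.
At 19°: 0.0005° × 111100 × cos 19° = 0.0005 × 111100 × 0.9455 ≈ 52.524 m.
At 55.5°: 0.0005° × 111100 × cos 55.5° = 0.0005 × 111100 × 0.5664 ≈ 31.464 m.
So the lower-latitude error exceeds the higher by 52.524 − 31.464 = 21.06 m.

21.1 m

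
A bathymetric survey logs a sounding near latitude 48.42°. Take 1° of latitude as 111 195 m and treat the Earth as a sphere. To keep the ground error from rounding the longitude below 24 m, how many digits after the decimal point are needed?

4 decimal places

At 48.42° one degree of longitude covers 111195 × cos 48.42° ≈ 111195 × 0.6637 ≈ 73796.2 m.
N decimal places → at most half a unit in the last place, 0.5 × 10⁻ᴺ° = 73796.2/2 × 10⁻ᴺ m.
Setting 36898.1 × 10⁻ᴺ ≤ 24 gives 10ᴺ ≥ 1537, i.e. N ≥ 3.19.
So 4 decimal places suffice (3.69 m); 3 would allow up to 36.9 m.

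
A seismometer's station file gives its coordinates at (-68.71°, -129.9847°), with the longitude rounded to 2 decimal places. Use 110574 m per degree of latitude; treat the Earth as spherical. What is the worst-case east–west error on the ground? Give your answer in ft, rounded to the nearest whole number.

659 ft

Rounding to 2 decimal places leaves the longitude within ±0.005° of the true value.
One degree of longitude at 68.71° is 110574 × cos 68.71° ≈ 110574 × 0.3631 = 40148.2 m.
So at most 0.005° × 40148.2 ≈ 200.741 m east–west.
Converting: 200.741 m × 3.2808 ft/m ≈ 658.6 ft.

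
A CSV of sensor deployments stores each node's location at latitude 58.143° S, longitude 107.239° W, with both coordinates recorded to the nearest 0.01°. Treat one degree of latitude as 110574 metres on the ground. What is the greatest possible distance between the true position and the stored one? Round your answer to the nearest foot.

Rounding to 2 decimal places leaves each coordinate within ±0.005° of the true value.
Latitude error → 0.005 × 110574 = 552.87 m along the meridian.
East–west component at 58.143°: 0.005° × 110574 × cos 58.143° ≈ 0.005 × 58361.1 ≈ 291.805 m.
Worst case both components are at the extreme and orthogonal: √(552.87² + 291.805²) ≈ 625.152 m.
In feet: 625.152 m ÷ 0.3048 ≈ 2051 ft.

2051 feet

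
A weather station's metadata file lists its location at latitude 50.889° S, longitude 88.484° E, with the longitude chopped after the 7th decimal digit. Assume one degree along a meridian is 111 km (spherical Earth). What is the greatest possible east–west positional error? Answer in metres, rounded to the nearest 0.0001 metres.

Truncating at 7 decimal places can drop up to a full unit in the last place, so the longitude may be off by as much as 1e-07°.
Parallels shrink by cos φ, so at 50.889° a degree of longitude is 111000 × 0.6308 ≈ 70021.6 m.
So at most 1e-07° × 70021.6 ≈ 0.00700216 m east–west.

0.0070 metres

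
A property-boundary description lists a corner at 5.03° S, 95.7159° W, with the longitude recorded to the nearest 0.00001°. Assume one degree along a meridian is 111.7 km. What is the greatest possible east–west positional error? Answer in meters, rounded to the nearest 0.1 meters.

0.6 meters

Rounding to 5 decimal places leaves the longitude within ±5e-06° of the true value.
One degree of longitude at 5.03° is 111700 × cos 5.03° ≈ 111700 × 0.9961 = 111270 m.
East–west error: 5e-06° × 111270 m/° ≈ 0.556349 m.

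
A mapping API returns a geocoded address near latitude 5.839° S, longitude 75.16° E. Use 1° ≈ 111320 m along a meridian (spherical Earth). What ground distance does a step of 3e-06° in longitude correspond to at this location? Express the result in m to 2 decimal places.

One degree of longitude here spans 111320 × cos 5.839° = 111320 × 0.9948 ≈ 110742 m; 3e-06° of that is 0.332227 m.

0.33 m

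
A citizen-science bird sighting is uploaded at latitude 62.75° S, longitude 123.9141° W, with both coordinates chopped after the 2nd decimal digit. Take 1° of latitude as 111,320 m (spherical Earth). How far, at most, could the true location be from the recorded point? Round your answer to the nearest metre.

Truncating at 2 decimal places can drop up to a full unit in the last place, so each coordinate may be off by as much as 0.01°.
Latitude error → 0.01 × 111320 = 1113.2 m along the meridian.
Longitude error → 0.01 × 111320 × cos 62.75° = 0.01 × 111320 × 0.4579 ≈ 509.705 m.
Combining orthogonally: (1113.2² + 509.705²)^½ ≈ 1224.34 m.

1224 metres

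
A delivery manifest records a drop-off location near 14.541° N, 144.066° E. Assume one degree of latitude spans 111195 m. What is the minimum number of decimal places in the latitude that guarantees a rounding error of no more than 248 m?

One degree of latitude covers 111195 m.
Rounding to N decimal places gives at most 0.5 × 10⁻ᴺ degrees of error, i.e. 0.5 × 10⁻ᴺ × 111195 m.
Need 0.5 × 111195 × 10⁻ᴺ ≤ 248 → 10⁻ᴺ ≤ 4.461e-03, so N ≥ 2.35.
So 3 decimal places suffice (55.6 m); 2 would allow up to 556 m.

3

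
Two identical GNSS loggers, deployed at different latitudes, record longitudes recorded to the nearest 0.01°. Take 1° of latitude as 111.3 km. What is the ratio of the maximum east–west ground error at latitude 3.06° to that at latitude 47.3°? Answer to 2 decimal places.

Rounding to 2 decimal places leaves the longitude within ±0.005° of the true value.
Error at 3.06° = 0.005° × 111300 × cos 3.06° ≈ 556.5 × 0.9986 = 555.71 m.
Error at 47.3° = 0.005° × 111300 × cos 47.3° ≈ 556.5 × 0.6782 = 377.4 m.
Ratio: 555.71 / 377.4 = cos 3.06° / cos 47.3° ≈ 1.4725.

1.47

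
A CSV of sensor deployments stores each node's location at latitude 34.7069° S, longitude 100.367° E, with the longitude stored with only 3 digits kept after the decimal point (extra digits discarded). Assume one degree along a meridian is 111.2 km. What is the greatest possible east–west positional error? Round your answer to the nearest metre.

91 metres

Truncating at 3 decimal places can drop up to a full unit in the last place, so the longitude may be off by as much as 0.001°.
At latitude 34.7069° a degree of longitude spans 111200 m × cos 34.7069° = 111200 × 0.8221 ≈ 91414.8 m.
East–west error: 0.001° × 91414.8 m/° ≈ 91.4148 m.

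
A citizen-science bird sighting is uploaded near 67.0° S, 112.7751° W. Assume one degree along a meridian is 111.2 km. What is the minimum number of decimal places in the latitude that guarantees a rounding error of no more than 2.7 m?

One degree of latitude covers 111200 m.
Rounding to N decimal places gives at most 0.5 × 10⁻ᴺ degrees of error, i.e. 0.5 × 10⁻ᴺ × 111200 m.
Need 0.5 × 111200 × 10⁻ᴺ ≤ 2.7 → 10⁻ᴺ ≤ 4.856e-05, so N ≥ 4.31.
So 5 decimal places suffice (0.556 m); 4 would allow up to 5.56 m.

5 decimal places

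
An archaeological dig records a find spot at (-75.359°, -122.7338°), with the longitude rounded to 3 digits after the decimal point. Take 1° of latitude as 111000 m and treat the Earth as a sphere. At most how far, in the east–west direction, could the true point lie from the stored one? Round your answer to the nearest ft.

Rounding to 3 decimal places leaves the longitude within ±0.0005° of the true value.
One degree of longitude at 75.359° is 111000 × cos 75.359° ≈ 111000 × 0.2528 = 28056.6 m.
So at most 0.0005° × 28056.6 ≈ 14.0283 m east–west.
In feet: 14.0283 m ÷ 0.3048 ≈ 46.025 ft.

46 ft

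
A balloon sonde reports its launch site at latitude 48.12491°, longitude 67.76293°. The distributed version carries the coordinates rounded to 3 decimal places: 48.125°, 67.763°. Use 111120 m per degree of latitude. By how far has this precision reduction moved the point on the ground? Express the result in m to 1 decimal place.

The latitude changed by -0.00009° and the longitude by -0.00007°.
North–south shift: -0.00009 × 111120 = -10.0008 m.
E–W at 48.125°: -0.00007° × 111120 × cos 48.125° = -0.00007 × 111120 × 0.6675 ≈ -5.19214 m.
Combined displacement = (10.0008² + 5.19214²)^½ ≈ 11.2683 m.

11.3 m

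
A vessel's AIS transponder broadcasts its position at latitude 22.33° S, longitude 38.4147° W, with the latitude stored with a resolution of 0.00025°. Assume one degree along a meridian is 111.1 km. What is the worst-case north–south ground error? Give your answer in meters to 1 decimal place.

With a 0.00025° grid the true value lies within half a step, ±0.00025°/2 = ±0.000125°, of the stored one.
North–south distance: 0.000125° × 111100 m/° = 13.8875 m.

13.9 meters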